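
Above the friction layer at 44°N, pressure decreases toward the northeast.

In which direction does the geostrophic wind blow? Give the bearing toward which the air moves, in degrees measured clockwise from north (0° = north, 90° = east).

The pressure-gradient force points toward the northeast (bearing 045°).
Geostrophic balance: in the Northern Hemisphere the Coriolis force deflects motion to the right, so the geostrophic wind blows 90° to the right of the pressure-gradient force (low pressure on the left).
Rotating 045° by 90° clockwise gives 135° — the wind blows toward the southeast.

135°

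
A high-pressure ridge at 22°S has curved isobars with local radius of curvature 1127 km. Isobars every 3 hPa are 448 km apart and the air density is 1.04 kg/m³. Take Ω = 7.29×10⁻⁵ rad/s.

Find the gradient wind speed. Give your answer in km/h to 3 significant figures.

Coriolis parameter at 22°S:
f = 2Ω sin φ = 2 × 7.29×10⁻⁵ × sin 22° = 5.46×10⁻⁵ s⁻¹
Pressure gradient: |∂P/∂n| = 300 Pa / 448000 m = 6.70×10⁻⁴ Pa/m
Geostrophic speed: V_g = |∂P/∂n|/(fρ) = 6.70×10⁻⁴/(5.46×10⁻⁵ × 1.04) = 11.8 m/s
Around a high, pressure-gradient force acts outward with centrifugal, so Coriolis balances both:
fV = (1/ρ)|∂P/∂n| + V²/R  →  V² − fR·V + fR·V_g = 0
With fR = 5.46×10⁻⁵ × 1127×10³ m = 61.6 m/s:
V = [fR − √((fR)² − 4 fR V_g)]/2 = [61.6 − √(61.6² − 4×61.6×11.8)]/2 = 15.9 m/s
Supergeostrophic (V > V_g = 11.8 m/s), as expected around a high.
Converting: 15.9 m/s × 3.6 = 57.2 km/h

57.2 km/h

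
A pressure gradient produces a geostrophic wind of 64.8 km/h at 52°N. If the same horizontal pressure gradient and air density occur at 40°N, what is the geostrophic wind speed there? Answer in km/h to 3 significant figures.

With the same pressure gradient and density, V_g ∝ 1/f ∝ 1/sin φ.
V₂ = V₁ · sin φ₁ / sin φ₂ = 64.8 × sin 52° / sin 40°
V₂ = 64.8 × 0.7880/0.6428 = 79.4 km/h

79.4 km/h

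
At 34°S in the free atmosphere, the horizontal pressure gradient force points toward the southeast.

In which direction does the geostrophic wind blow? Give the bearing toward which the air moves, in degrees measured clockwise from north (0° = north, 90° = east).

The pressure-gradient force points toward the southeast (bearing 135°).
Geostrophic balance: in the Southern Hemisphere the Coriolis force deflects motion to the left, so the geostrophic wind blows 90° to the left of the pressure-gradient force (low pressure on the right).
Rotating 135° by 90° counterclockwise gives 045° — the wind blows toward the northeast.

045°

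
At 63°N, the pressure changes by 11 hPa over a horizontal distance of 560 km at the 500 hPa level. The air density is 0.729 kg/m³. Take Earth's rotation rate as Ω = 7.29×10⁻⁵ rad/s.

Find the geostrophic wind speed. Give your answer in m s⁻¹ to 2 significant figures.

Coriolis parameter at 63°N:
f = 2Ω sin φ = 2 × 7.29×10⁻⁵ × sin 63° = 1.30×10⁻⁴ s⁻¹
Pressure gradient: |∂P/∂n| = 1100 Pa / 560000 m = 1.96×10⁻³ Pa/m
Geostrophic balance (pressure-gradient force = Coriolis force):
V_g = (1/(fρ)) |∂P/∂n| = 1.96×10⁻³ / (1.30×10⁻⁴ × 0.729) = 20.7 m/s

21 m s⁻¹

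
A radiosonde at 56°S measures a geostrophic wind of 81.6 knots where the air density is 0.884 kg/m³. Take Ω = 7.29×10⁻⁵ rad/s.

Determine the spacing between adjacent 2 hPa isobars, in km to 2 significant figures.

45 km

Coriolis parameter at 56°S:
f = 2Ω sin φ = 2 × 7.29×10⁻⁵ × sin 56° = 1.21×10⁻⁴ s⁻¹
Wind speed in SI: 81.6 knots = 42.0 m/s
Geostrophic balance rearranged: |∂P/∂n| = f ρ V_g
|∂P/∂n| = 1.21×10⁻⁴ × 0.884 × 42.0 = 4.49×10⁻³ Pa/m
Isobar spacing: Δn = ΔP/|∂P/∂n| = 200 Pa / 4.49×10⁻³ Pa/m = 44588 m ≈ 45 km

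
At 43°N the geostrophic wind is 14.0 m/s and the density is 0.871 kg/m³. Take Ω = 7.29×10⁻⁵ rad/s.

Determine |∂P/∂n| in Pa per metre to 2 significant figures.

Coriolis parameter at 43°N:
f = 2Ω sin φ = 2 × 7.29×10⁻⁵ × sin 43° = 9.94×10⁻⁵ s⁻¹
Geostrophic balance rearranged: |∂P/∂n| = f ρ V_g
|∂P/∂n| = 9.94×10⁻⁵ × 0.871 × 14.0 = 1.21×10⁻³ Pa/m

1.2×10⁻³ Pa/m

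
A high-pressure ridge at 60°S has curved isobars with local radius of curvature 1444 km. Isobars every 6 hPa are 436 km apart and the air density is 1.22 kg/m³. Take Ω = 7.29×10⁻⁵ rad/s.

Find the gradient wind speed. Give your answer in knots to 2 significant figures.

Coriolis parameter at 60°S:
f = 2Ω sin φ = 2 × 7.29×10⁻⁵ × sin 60° = 1.26×10⁻⁴ s⁻¹
Pressure gradient: |∂P/∂n| = 600 Pa / 436000 m = 1.38×10⁻³ Pa/m
Geostrophic speed: V_g = |∂P/∂n|/(fρ) = 1.38×10⁻³/(1.26×10⁻⁴ × 1.22) = 8.93 m/s
Around a high, pressure-gradient force acts outward with centrifugal, so Coriolis balances both:
fV = (1/ρ)|∂P/∂n| + V²/R  →  V² − fR·V + fR·V_g = 0
With fR = 1.26×10⁻⁴ × 1444×10³ m = 182 m/s:
V = [fR − √((fR)² − 4 fR V_g)]/2 = [182 − √(182² − 4×182×8.93)]/2 = 9.42 m/s
Supergeostrophic (V > V_g = 8.93 m/s), as expected around a high.
Converting: 9.42 m/s × 1.944 = 18 knots

18 knots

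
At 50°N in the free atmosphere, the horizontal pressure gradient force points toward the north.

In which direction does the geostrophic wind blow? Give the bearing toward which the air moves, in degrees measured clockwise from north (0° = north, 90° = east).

090°

The pressure-gradient force points toward the north (bearing 000°).
Geostrophic balance: in the Northern Hemisphere the Coriolis force deflects motion to the right, so the geostrophic wind blows 90° to the right of the pressure-gradient force (low pressure on the left).
Rotating 000° by 90° clockwise gives 090° — the wind blows toward the east.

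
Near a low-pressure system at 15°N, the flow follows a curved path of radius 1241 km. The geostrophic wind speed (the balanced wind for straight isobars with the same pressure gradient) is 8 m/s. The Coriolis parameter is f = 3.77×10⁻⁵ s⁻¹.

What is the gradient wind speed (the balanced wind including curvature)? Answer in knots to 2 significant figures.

14 knots

Around a low, centrifugal force acts outward with Coriolis, so pressure-gradient force balances both:
(1/ρ)|∂P/∂n| = fV + V²/R  →  V² + fR·V − fR·V_g = 0
With fR = 3.77×10⁻⁵ × 1241×10³ m = 46.8 m/s:
V = [−fR + √((fR)² + 4 fR V_g)]/2 = [−46.8 + √(46.8² + 4×46.8×8)]/2 = 6.96 m/s
Subgeostrophic (V < V_g = 8 m/s), as expected around a low.
Converting: 6.96 m/s × 1.944 = 14 knots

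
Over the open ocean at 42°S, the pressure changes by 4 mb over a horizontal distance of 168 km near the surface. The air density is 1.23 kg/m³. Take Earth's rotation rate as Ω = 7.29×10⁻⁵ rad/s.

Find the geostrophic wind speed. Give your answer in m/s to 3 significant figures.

19.8 m/s

Coriolis parameter at 42°S:
f = 2Ω sin φ = 2 × 7.29×10⁻⁵ × sin 42° = 9.76×10⁻⁵ s⁻¹
Pressure gradient: |∂P/∂n| = 400 Pa / 168000 m = 2.38×10⁻³ Pa/m
Geostrophic balance (pressure-gradient force = Coriolis force):
V_g = (1/(fρ)) |∂P/∂n| = 2.38×10⁻³ / (9.76×10⁻⁵ × 1.23) = 19.8 m/s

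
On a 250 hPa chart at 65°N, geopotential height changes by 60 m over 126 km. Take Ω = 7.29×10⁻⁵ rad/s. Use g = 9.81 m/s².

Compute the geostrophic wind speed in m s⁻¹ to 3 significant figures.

Coriolis parameter at 65°N:
f = 2Ω sin φ = 2 × 7.29×10⁻⁵ × sin 65° = 1.32×10⁻⁴ s⁻¹
Height gradient: |∂Z/∂n| = 60 m / 126000 m = 4.76×10⁻⁴
On a pressure surface, geostrophic balance gives V_g = (g/f)|∂Z/∂n|:
V_g = 9.81 × 4.76×10⁻⁴ / 1.32×10⁻⁴ = 35.4 m/s

35.4 m s⁻¹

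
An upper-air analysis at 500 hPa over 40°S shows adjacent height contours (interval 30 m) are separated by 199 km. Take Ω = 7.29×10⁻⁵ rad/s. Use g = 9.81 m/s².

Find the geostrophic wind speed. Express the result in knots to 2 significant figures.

Coriolis parameter at 40°S:
f = 2Ω sin φ = 2 × 7.29×10⁻⁵ × sin 40° = 9.37×10⁻⁵ s⁻¹
Height gradient: |∂Z/∂n| = 30 m / 199000 m = 1.51×10⁻⁴
On a pressure surface, geostrophic balance gives V_g = (g/f)|∂Z/∂n|:
V_g = 9.81 × 1.51×10⁻⁴ / 9.37×10⁻⁵ = 15.8 m/s
Converting: 15.8 m/s × 1.944 = 31 knots

31 knots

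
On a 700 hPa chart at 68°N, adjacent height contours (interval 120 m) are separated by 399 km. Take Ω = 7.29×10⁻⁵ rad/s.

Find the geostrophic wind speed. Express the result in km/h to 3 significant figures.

Coriolis parameter at 68°N:
f = 2Ω sin φ = 2 × 7.29×10⁻⁵ × sin 68° = 1.35×10⁻⁴ s⁻¹
Height gradient: |∂Z/∂n| = 120 m / 399000 m = 3.01×10⁻⁴
On a pressure surface, geostrophic balance gives V_g = (g/f)|∂Z/∂n|:
V_g = 9.81 × 3.01×10⁻⁴ / 1.35×10⁻⁴ = 21.8 m/s
Converting: 21.8 m/s × 3.6 = 78.6 km/h

78.6 km/h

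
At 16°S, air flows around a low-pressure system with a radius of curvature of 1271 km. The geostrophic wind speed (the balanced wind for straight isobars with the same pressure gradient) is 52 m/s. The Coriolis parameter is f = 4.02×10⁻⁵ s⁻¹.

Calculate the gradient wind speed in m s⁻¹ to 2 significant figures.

Around a low, centrifugal force acts outward with Coriolis, so pressure-gradient force balances both:
(1/ρ)|∂P/∂n| = fV + V²/R  →  V² + fR·V − fR·V_g = 0
With fR = 4.02×10⁻⁵ × 1271×10³ m = 51.1 m/s:
V = [−fR + √((fR)² + 4 fR V_g)]/2 = [−51.1 + √(51.1² + 4×51.1×52)]/2 = 32 m/s
Subgeostrophic (V < V_g = 52 m/s), as expected around a low.

32 m s⁻¹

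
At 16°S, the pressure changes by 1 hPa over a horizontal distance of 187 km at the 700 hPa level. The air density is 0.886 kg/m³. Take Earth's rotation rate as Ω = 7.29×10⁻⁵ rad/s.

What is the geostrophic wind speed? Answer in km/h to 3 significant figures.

54.1 km/h

Coriolis parameter at 16°S:
f = 2Ω sin φ = 2 × 7.29×10⁻⁵ × sin 16° = 4.02×10⁻⁵ s⁻¹
Pressure gradient: |∂P/∂n| = 100 Pa / 187000 m = 5.35×10⁻⁴ Pa/m
Geostrophic balance (pressure-gradient force = Coriolis force):
V_g = (1/(fρ)) |∂P/∂n| = 5.35×10⁻⁴ / (4.02×10⁻⁵ × 0.886) = 15.0 m/s
Converting: 15.0 m/s × 3.6 = 54.1 km/h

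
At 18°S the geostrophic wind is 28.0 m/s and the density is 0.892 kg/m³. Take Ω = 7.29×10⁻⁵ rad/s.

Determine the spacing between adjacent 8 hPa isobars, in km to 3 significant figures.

Coriolis parameter at 18°S:
f = 2Ω sin φ = 2 × 7.29×10⁻⁵ × sin 18° = 4.51×10⁻⁵ s⁻¹
Geostrophic balance rearranged: |∂P/∂n| = f ρ V_g
|∂P/∂n| = 4.51×10⁻⁵ × 0.892 × 28.0 = 1.13×10⁻³ Pa/m
Isobar spacing: Δn = ΔP/|∂P/∂n| = 800 Pa / 1.13×10⁻³ Pa/m = 710931 m ≈ 711 km

711 km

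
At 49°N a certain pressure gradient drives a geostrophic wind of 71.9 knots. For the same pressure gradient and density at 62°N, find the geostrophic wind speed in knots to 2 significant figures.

With the same pressure gradient and density, V_g ∝ 1/f ∝ 1/sin φ.
V₂ = V₁ · sin φ₁ / sin φ₂ = 71.9 × sin 49° / sin 62°
V₂ = 71.9 × 0.7547/0.8829 = 61 knots

61 knots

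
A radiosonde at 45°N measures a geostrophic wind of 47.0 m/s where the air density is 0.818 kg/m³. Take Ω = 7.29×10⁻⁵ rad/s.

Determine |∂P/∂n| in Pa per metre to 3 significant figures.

Coriolis parameter at 45°N:
f = 2Ω sin φ = 2 × 7.29×10⁻⁵ × sin 45° = 1.03×10⁻⁴ s⁻¹
Geostrophic balance rearranged: |∂P/∂n| = f ρ V_g
|∂P/∂n| = 1.03×10⁻⁴ × 0.818 × 47.0 = 3.96×10⁻³ Pa/m

3.96×10⁻³ Pa/m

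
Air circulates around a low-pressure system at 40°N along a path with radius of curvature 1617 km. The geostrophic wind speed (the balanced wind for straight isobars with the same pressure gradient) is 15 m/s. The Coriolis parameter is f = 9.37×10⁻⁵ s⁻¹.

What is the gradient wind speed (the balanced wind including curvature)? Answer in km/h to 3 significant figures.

Around a low, centrifugal force acts outward with Coriolis, so pressure-gradient force balances both:
(1/ρ)|∂P/∂n| = fV + V²/R  →  V² + fR·V − fR·V_g = 0
With fR = 9.37×10⁻⁵ × 1617×10³ m = 152 m/s:
V = [−fR + √((fR)² + 4 fR V_g)]/2 = [−152 + √(152² + 4×152×15)]/2 = 13.8 m/s
Subgeostrophic (V < V_g = 15 m/s), as expected around a low.
Converting: 13.8 m/s × 3.6 = 49.5 km/h

49.5 km/h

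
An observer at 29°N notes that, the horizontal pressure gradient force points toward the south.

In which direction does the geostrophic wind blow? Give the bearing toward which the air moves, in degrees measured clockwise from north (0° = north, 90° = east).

The pressure-gradient force points toward the south (bearing 180°).
Geostrophic balance: in the Northern Hemisphere the Coriolis force deflects motion to the right, so the geostrophic wind blows 90° to the right of the pressure-gradient force (low pressure on the left).
Rotating 180° by 90° clockwise gives 270° — the wind blows toward the west.

270°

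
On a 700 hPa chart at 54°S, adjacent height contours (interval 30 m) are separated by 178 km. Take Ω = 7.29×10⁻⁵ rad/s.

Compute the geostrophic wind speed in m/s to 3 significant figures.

Coriolis parameter at 54°S:
f = 2Ω sin φ = 2 × 7.29×10⁻⁵ × sin 54° = 1.18×10⁻⁴ s⁻¹
Height gradient: |∂Z/∂n| = 30 m / 178000 m = 1.69×10⁻⁴
On a pressure surface, geostrophic balance gives V_g = (g/f)|∂Z/∂n|:
V_g = 9.81 × 1.69×10⁻⁴ / 1.18×10⁻⁴ = 14.0 m/s

14.0 m/s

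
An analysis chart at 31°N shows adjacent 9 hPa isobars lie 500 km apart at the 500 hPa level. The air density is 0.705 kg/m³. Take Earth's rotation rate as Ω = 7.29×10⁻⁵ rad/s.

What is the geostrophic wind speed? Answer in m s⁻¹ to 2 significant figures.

34 m s⁻¹

Coriolis parameter at 31°N:
f = 2Ω sin φ = 2 × 7.29×10⁻⁵ × sin 31° = 7.51×10⁻⁵ s⁻¹
Pressure gradient: |∂P/∂n| = 900 Pa / 500000 m = 1.80×10⁻³ Pa/m
Geostrophic balance (pressure-gradient force = Coriolis force):
V_g = (1/(fρ)) |∂P/∂n| = 1.80×10⁻³ / (7.51×10⁻⁵ × 0.705) = 34.0 m/s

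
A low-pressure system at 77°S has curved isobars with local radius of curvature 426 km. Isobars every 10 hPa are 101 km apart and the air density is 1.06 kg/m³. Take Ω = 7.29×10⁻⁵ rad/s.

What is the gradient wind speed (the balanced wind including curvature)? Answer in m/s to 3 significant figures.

39.7 m/s

Coriolis parameter at 77°S:
f = 2Ω sin φ = 2 × 7.29×10⁻⁵ × sin 77° = 1.42×10⁻⁴ s⁻¹
Pressure gradient: |∂P/∂n| = 1000 Pa / 101000 m = 9.90×10⁻³ Pa/m
Geostrophic speed: V_g = |∂P/∂n|/(fρ) = 9.90×10⁻³/(1.42×10⁻⁴ × 1.06) = 65.7 m/s
Around a low, centrifugal force acts outward with Coriolis, so pressure-gradient force balances both:
(1/ρ)|∂P/∂n| = fV + V²/R  →  V² + fR·V − fR·V_g = 0
With fR = 1.42×10⁻⁴ × 426×10³ m = 60.5 m/s:
V = [−fR + √((fR)² + 4 fR V_g)]/2 = [−60.5 + √(60.5² + 4×60.5×65.7)]/2 = 39.7 m/s
Subgeostrophic (V < V_g = 65.7 m/s), as expected around a low.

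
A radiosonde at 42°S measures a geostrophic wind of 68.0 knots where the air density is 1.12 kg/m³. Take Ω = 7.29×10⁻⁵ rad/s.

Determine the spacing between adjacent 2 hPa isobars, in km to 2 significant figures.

52 km

Coriolis parameter at 42°S:
f = 2Ω sin φ = 2 × 7.29×10⁻⁵ × sin 42° = 9.76×10⁻⁵ s⁻¹
Wind speed in SI: 68.0 knots = 35.0 m/s
Geostrophic balance rearranged: |∂P/∂n| = f ρ V_g
|∂P/∂n| = 9.76×10⁻⁵ × 1.12 × 35.0 = 3.82×10⁻³ Pa/m
Isobar spacing: Δn = ΔP/|∂P/∂n| = 200 Pa / 3.82×10⁻³ Pa/m = 52323 m ≈ 52 km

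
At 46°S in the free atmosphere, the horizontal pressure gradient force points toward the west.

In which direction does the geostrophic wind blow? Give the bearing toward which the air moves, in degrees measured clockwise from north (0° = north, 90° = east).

180°

The pressure-gradient force points toward the west (bearing 270°).
Geostrophic balance: in the Southern Hemisphere the Coriolis force deflects motion to the left, so the geostrophic wind blows 90° to the left of the pressure-gradient force (low pressure on the right).
Rotating 270° by 90° counterclockwise gives 180° — the wind blows toward the south.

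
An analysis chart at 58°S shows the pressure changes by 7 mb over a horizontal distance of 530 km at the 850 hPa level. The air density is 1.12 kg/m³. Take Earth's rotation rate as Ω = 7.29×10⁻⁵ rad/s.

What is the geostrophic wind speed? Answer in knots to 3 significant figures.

Coriolis parameter at 58°S:
f = 2Ω sin φ = 2 × 7.29×10⁻⁵ × sin 58° = 1.24×10⁻⁴ s⁻¹
Pressure gradient: |∂P/∂n| = 700 Pa / 530000 m = 1.32×10⁻³ Pa/m
Geostrophic balance (pressure-gradient force = Coriolis force):
V_g = (1/(fρ)) |∂P/∂n| = 1.32×10⁻³ / (1.24×10⁻⁴ × 1.12) = 9.54 m/s
Converting: 9.54 m/s × 1.944 = 18.5 knots

18.5 knots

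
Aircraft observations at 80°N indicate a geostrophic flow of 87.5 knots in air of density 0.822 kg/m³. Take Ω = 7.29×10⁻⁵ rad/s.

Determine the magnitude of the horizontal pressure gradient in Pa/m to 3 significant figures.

5.31×10⁻³ Pa/m

Coriolis parameter at 80°N:
f = 2Ω sin φ = 2 × 7.29×10⁻⁵ × sin 80° = 1.44×10⁻⁴ s⁻¹
Wind speed in SI: 87.5 knots = 45.0 m/s
Geostrophic balance rearranged: |∂P/∂n| = f ρ V_g
|∂P/∂n| = 1.44×10⁻⁴ × 0.822 × 45.0 = 5.31×10⁻³ Pa/m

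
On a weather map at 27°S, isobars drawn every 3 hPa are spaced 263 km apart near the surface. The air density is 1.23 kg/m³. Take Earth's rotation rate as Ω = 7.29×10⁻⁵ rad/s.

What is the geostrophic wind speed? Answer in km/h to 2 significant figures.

50 km/h

Coriolis parameter at 27°S:
f = 2Ω sin φ = 2 × 7.29×10⁻⁵ × sin 27° = 6.62×10⁻⁵ s⁻¹
Pressure gradient: |∂P/∂n| = 300 Pa / 263000 m = 1.14×10⁻³ Pa/m
Geostrophic balance (pressure-gradient force = Coriolis force):
V_g = (1/(fρ)) |∂P/∂n| = 1.14×10⁻³ / (6.62×10⁻⁵ × 1.23) = 14.0 m/s
Converting: 14.0 m/s × 3.6 = 50 km/h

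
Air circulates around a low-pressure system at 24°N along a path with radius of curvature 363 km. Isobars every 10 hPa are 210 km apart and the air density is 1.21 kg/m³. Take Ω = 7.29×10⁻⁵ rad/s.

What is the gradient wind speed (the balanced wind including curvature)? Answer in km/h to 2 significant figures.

100 km/h

Coriolis parameter at 24°N:
f = 2Ω sin φ = 2 × 7.29×10⁻⁵ × sin 24° = 5.93×10⁻⁵ s⁻¹
Pressure gradient: |∂P/∂n| = 1000 Pa / 210000 m = 4.76×10⁻³ Pa/m
Geostrophic speed: V_g = |∂P/∂n|/(fρ) = 4.76×10⁻³/(5.93×10⁻⁵ × 1.21) = 66.4 m/s
Around a low, centrifugal force acts outward with Coriolis, so pressure-gradient force balances both:
(1/ρ)|∂P/∂n| = fV + V²/R  →  V² + fR·V − fR·V_g = 0
With fR = 5.93×10⁻⁵ × 363×10³ m = 21.5 m/s:
V = [−fR + √((fR)² + 4 fR V_g)]/2 = [−21.5 + √(21.5² + 4×21.5×66.4)]/2 = 28.5 m/s
Subgeostrophic (V < V_g = 66.4 m/s), as expected around a low.
Converting: 28.5 m/s × 3.6 = 100 km/h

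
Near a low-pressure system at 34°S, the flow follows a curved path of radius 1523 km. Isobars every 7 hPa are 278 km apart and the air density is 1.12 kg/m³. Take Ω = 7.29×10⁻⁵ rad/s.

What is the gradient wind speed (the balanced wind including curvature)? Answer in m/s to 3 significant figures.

Coriolis parameter at 34°S:
f = 2Ω sin φ = 2 × 7.29×10⁻⁵ × sin 34° = 8.15×10⁻⁵ s⁻¹
Pressure gradient: |∂P/∂n| = 700 Pa / 278000 m = 2.52×10⁻³ Pa/m
Geostrophic speed: V_g = |∂P/∂n|/(fρ) = 2.52×10⁻³/(8.15×10⁻⁵ × 1.12) = 27.6 m/s
Around a low, centrifugal force acts outward with Coriolis, so pressure-gradient force balances both:
(1/ρ)|∂P/∂n| = fV + V²/R  →  V² + fR·V − fR·V_g = 0
With fR = 8.15×10⁻⁵ × 1523×10³ m = 124 m/s:
V = [−fR + √((fR)² + 4 fR V_g)]/2 = [−124 + √(124² + 4×124×27.6)]/2 = 23.2 m/s
Subgeostrophic (V < V_g = 27.6 m/s), as expected around a low.

23.2 m/s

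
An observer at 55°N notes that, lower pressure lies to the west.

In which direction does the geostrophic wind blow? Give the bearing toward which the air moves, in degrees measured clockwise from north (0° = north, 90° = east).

000°

The pressure-gradient force points toward the west (bearing 270°).
Geostrophic balance: in the Northern Hemisphere the Coriolis force deflects motion to the right, so the geostrophic wind blows 90° to the right of the pressure-gradient force (low pressure on the left).
Rotating 270° by 90° clockwise gives 000° — the wind blows toward the north.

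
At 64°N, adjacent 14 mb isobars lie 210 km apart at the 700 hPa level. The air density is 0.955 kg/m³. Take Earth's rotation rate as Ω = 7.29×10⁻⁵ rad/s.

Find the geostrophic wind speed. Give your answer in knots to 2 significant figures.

Coriolis parameter at 64°N:
f = 2Ω sin φ = 2 × 7.29×10⁻⁵ × sin 64° = 1.31×10⁻⁴ s⁻¹
Pressure gradient: |∂P/∂n| = 1400 Pa / 210000 m = 6.67×10⁻³ Pa/m
Geostrophic balance (pressure-gradient force = Coriolis force):
V_g = (1/(fρ)) |∂P/∂n| = 6.67×10⁻³ / (1.31×10⁻⁴ × 0.955) = 53.3 m/s
Converting: 53.3 m/s × 1.944 = 100 knots

100 knots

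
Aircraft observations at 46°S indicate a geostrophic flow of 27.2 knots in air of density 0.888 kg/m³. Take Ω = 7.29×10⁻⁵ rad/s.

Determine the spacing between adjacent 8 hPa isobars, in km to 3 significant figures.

Coriolis parameter at 46°S:
f = 2Ω sin φ = 2 × 7.29×10⁻⁵ × sin 46° = 1.05×10⁻⁴ s⁻¹
Wind speed in SI: 27.2 knots = 14.0 m/s
Geostrophic balance rearranged: |∂P/∂n| = f ρ V_g
|∂P/∂n| = 1.05×10⁻⁴ × 0.888 × 14.0 = 1.30×10⁻³ Pa/m
Isobar spacing: Δn = ΔP/|∂P/∂n| = 800 Pa / 1.30×10⁻³ Pa/m = 613873 m ≈ 614 km

614 km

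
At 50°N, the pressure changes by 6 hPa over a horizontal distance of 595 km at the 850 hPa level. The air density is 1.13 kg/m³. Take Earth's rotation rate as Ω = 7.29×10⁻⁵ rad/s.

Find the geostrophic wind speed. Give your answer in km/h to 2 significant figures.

Coriolis parameter at 50°N:
f = 2Ω sin φ = 2 × 7.29×10⁻⁵ × sin 50° = 1.12×10⁻⁴ s⁻¹
Pressure gradient: |∂P/∂n| = 600 Pa / 595000 m = 1.01×10⁻³ Pa/m
Geostrophic balance (pressure-gradient force = Coriolis force):
V_g = (1/(fρ)) |∂P/∂n| = 1.01×10⁻³ / (1.12×10⁻⁴ × 1.13) = 7.99 m/s
Converting: 7.99 m/s × 3.6 = 29 km/h

29 km/h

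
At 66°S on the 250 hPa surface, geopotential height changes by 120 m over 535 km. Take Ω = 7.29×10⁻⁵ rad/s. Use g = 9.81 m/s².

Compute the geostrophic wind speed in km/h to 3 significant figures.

59.5 km/h

Coriolis parameter at 66°S:
f = 2Ω sin φ = 2 × 7.29×10⁻⁵ × sin 66° = 1.33×10⁻⁴ s⁻¹
Height gradient: |∂Z/∂n| = 120 m / 535000 m = 2.24×10⁻⁴
On a pressure surface, geostrophic balance gives V_g = (g/f)|∂Z/∂n|:
V_g = 9.81 × 2.24×10⁻⁴ / 1.33×10⁻⁴ = 16.5 m/s
Converting: 16.5 m/s × 3.6 = 59.5 km/h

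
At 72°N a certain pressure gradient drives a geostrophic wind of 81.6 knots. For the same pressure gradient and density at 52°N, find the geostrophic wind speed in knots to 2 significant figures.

98 knots

With the same pressure gradient and density, V_g ∝ 1/f ∝ 1/sin φ.
V₂ = V₁ · sin φ₁ / sin φ₂ = 81.6 × sin 72° / sin 52°
V₂ = 81.6 × 0.9511/0.7880 = 98 knots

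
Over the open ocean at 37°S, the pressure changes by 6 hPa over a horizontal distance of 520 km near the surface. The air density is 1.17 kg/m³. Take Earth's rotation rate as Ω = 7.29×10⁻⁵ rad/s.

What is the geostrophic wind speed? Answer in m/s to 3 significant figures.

11.2 m/s

Coriolis parameter at 37°S:
f = 2Ω sin φ = 2 × 7.29×10⁻⁵ × sin 37° = 8.77×10⁻⁵ s⁻¹
Pressure gradient: |∂P/∂n| = 600 Pa / 520000 m = 1.15×10⁻³ Pa/m
Geostrophic balance (pressure-gradient force = Coriolis force):
V_g = (1/(fρ)) |∂P/∂n| = 1.15×10⁻³ / (8.77×10⁻⁵ × 1.17) = 11.2 m/s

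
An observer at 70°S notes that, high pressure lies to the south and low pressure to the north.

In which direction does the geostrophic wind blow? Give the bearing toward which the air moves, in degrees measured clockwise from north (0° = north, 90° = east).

270°

The pressure-gradient force points toward the north (bearing 000°).
Geostrophic balance: in the Southern Hemisphere the Coriolis force deflects motion to the left, so the geostrophic wind blows 90° to the left of the pressure-gradient force (low pressure on the right).
Rotating 000° by 90° counterclockwise gives 270° — the wind blows toward the west.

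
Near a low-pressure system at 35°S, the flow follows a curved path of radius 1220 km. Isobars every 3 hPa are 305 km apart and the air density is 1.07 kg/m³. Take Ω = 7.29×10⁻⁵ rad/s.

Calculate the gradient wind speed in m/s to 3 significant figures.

Coriolis parameter at 35°S:
f = 2Ω sin φ = 2 × 7.29×10⁻⁵ × sin 35° = 8.36×10⁻⁵ s⁻¹
Pressure gradient: |∂P/∂n| = 300 Pa / 305000 m = 9.84×10⁻⁴ Pa/m
Geostrophic speed: V_g = |∂P/∂n|/(fρ) = 9.84×10⁻⁴/(8.36×10⁻⁵ × 1.07) = 11.0 m/s
Around a low, centrifugal force acts outward with Coriolis, so pressure-gradient force balances both:
(1/ρ)|∂P/∂n| = fV + V²/R  →  V² + fR·V − fR·V_g = 0
With fR = 8.36×10⁻⁵ × 1220×10³ m = 102 m/s:
V = [−fR + √((fR)² + 4 fR V_g)]/2 = [−102 + √(102² + 4×102×11)]/2 = 10 m/s
Subgeostrophic (V < V_g = 11 m/s), as expected around a low.

10.0 m/s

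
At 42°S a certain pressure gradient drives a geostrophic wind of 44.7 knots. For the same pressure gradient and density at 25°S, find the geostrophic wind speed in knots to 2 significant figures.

With the same pressure gradient and density, V_g ∝ 1/f ∝ 1/sin φ.
V₂ = V₁ · sin φ₁ / sin φ₂ = 44.7 × sin 42° / sin 25°
V₂ = 44.7 × 0.6691/0.4226 = 71 knots

71 knots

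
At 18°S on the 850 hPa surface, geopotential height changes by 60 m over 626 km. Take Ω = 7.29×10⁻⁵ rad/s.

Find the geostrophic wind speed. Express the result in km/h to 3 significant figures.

75.1 km/h

Coriolis parameter at 18°S:
f = 2Ω sin φ = 2 × 7.29×10⁻⁵ × sin 18° = 4.51×10⁻⁵ s⁻¹
Height gradient: |∂Z/∂n| = 60 m / 626000 m = 9.58×10⁻⁵
On a pressure surface, geostrophic balance gives V_g = (g/f)|∂Z/∂n|:
V_g = 9.81 × 9.58×10⁻⁵ / 4.51×10⁻⁵ = 20.9 m/s
Converting: 20.9 m/s × 3.6 = 75.1 km/h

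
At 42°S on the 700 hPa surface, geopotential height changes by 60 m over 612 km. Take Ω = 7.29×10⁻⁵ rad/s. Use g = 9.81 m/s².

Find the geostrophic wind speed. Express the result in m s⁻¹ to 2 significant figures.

9.9 m s⁻¹

Coriolis parameter at 42°S:
f = 2Ω sin φ = 2 × 7.29×10⁻⁵ × sin 42° = 9.76×10⁻⁵ s⁻¹
Height gradient: |∂Z/∂n| = 60 m / 612000 m = 9.80×10⁻⁵
On a pressure surface, geostrophic balance gives V_g = (g/f)|∂Z/∂n|:
V_g = 9.81 × 9.80×10⁻⁵ / 9.76×10⁻⁵ = 9.86 m/s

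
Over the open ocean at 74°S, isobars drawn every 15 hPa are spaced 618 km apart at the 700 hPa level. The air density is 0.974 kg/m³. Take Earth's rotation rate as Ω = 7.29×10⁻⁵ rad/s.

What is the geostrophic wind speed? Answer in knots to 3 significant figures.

34.6 knots

Coriolis parameter at 74°S:
f = 2Ω sin φ = 2 × 7.29×10⁻⁵ × sin 74° = 1.40×10⁻⁴ s⁻¹
Pressure gradient: |∂P/∂n| = 1500 Pa / 618000 m = 2.43×10⁻³ Pa/m
Geostrophic balance (pressure-gradient force = Coriolis force):
V_g = (1/(fρ)) |∂P/∂n| = 2.43×10⁻³ / (1.40×10⁻⁴ × 0.974) = 17.8 m/s
Converting: 17.8 m/s × 1.944 = 34.6 knots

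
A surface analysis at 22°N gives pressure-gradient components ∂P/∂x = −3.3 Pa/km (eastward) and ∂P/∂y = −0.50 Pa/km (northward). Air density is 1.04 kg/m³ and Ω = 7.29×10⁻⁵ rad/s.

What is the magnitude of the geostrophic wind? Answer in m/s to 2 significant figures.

Coriolis parameter at 22°N:
f = 2Ω sin φ = 2 × 7.29×10⁻⁵ × sin 22° = 5.46×10⁻⁵ s⁻¹
Component geostrophic relations (x east, y north):
u_g = −(1/(fρ)) ∂P/∂y,  v_g = (1/(fρ)) ∂P/∂x
u_g = −(−0.50×10⁻³)/(5.46×10⁻⁵ × 1.04) = 8.80 m/s;  v_g = (−3.3×10⁻³)/(5.46×10⁻⁵ × 1.04) = −58.1 m/s
|V_g| = √(u_g² + v_g²) = 58.8 m/s

59 m/s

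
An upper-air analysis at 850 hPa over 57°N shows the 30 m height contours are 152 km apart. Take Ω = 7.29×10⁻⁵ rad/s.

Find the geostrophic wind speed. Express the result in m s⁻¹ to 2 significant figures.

16 m s⁻¹

Coriolis parameter at 57°N:
f = 2Ω sin φ = 2 × 7.29×10⁻⁵ × sin 57° = 1.22×10⁻⁴ s⁻¹
Height gradient: |∂Z/∂n| = 30 m / 152000 m = 1.97×10⁻⁴
On a pressure surface, geostrophic balance gives V_g = (g/f)|∂Z/∂n|:
V_g = 9.81 × 1.97×10⁻⁴ / 1.22×10⁻⁴ = 15.8 m/s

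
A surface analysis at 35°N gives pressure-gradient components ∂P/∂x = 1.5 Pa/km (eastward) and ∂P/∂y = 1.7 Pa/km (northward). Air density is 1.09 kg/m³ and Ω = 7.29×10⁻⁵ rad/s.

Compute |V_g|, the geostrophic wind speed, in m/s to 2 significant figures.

Coriolis parameter at 35°N:
f = 2Ω sin φ = 2 × 7.29×10⁻⁵ × sin 35° = 8.36×10⁻⁵ s⁻¹
Component geostrophic relations (x east, y north):
u_g = −(1/(fρ)) ∂P/∂y,  v_g = (1/(fρ)) ∂P/∂x
u_g = −(1.7×10⁻³)/(8.36×10⁻⁵ × 1.09) = −18.6 m/s;  v_g = (1.5×10⁻³)/(8.36×10⁻⁵ × 1.09) = 16.5 m/s
|V_g| = √(u_g² + v_g²) = 24.9 m/s

25 m/s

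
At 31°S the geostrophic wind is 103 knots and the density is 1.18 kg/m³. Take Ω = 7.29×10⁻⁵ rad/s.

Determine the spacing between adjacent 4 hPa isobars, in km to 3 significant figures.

Coriolis parameter at 31°S:
f = 2Ω sin φ = 2 × 7.29×10⁻⁵ × sin 31° = 7.51×10⁻⁵ s⁻¹
Wind speed in SI: 103 knots = 53.0 m/s
Geostrophic balance rearranged: |∂P/∂n| = f ρ V_g
|∂P/∂n| = 7.51×10⁻⁵ × 1.18 × 53.0 = 4.70×10⁻³ Pa/m
Isobar spacing: Δn = ΔP/|∂P/∂n| = 400 Pa / 4.70×10⁻³ Pa/m = 85193 m ≈ 85.2 km

85.2 km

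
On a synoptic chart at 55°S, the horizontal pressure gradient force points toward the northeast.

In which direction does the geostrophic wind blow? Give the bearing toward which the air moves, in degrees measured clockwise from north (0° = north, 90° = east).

The pressure-gradient force points toward the northeast (bearing 045°).
Geostrophic balance: in the Southern Hemisphere the Coriolis force deflects motion to the left, so the geostrophic wind blows 90° to the left of the pressure-gradient force (low pressure on the right).
Rotating 045° by 90° counterclockwise gives 315° — the wind blows toward the northwest.

315°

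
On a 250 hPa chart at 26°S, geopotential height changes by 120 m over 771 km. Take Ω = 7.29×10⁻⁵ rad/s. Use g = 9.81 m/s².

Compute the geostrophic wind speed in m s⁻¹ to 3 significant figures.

23.9 m s⁻¹

Coriolis parameter at 26°S:
f = 2Ω sin φ = 2 × 7.29×10⁻⁵ × sin 26° = 6.39×10⁻⁵ s⁻¹
Height gradient: |∂Z/∂n| = 120 m / 771000 m = 1.56×10⁻⁴
On a pressure surface, geostrophic balance gives V_g = (g/f)|∂Z/∂n|:
V_g = 9.81 × 1.56×10⁻⁴ / 6.39×10⁻⁵ = 23.9 m/s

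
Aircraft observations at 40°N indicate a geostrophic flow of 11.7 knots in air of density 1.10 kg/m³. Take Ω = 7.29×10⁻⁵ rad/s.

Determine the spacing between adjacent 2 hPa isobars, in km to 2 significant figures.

Coriolis parameter at 40°N:
f = 2Ω sin φ = 2 × 7.29×10⁻⁵ × sin 40° = 9.37×10⁻⁵ s⁻¹
Wind speed in SI: 11.7 knots = 6.02 m/s
Geostrophic balance rearranged: |∂P/∂n| = f ρ V_g
|∂P/∂n| = 9.37×10⁻⁵ × 1.10 × 6.02 = 6.20×10⁻⁴ Pa/m
Isobar spacing: Δn = ΔP/|∂P/∂n| = 200 Pa / 6.20×10⁻⁴ Pa/m = 322321 m ≈ 320 km

320 km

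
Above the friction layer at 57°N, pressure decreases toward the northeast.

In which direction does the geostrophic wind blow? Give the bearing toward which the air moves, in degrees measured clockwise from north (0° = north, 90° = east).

The pressure-gradient force points toward the northeast (bearing 045°).
Geostrophic balance: in the Northern Hemisphere the Coriolis force deflects motion to the right, so the geostrophic wind blows 90° to the right of the pressure-gradient force (low pressure on the left).
Rotating 045° by 90° clockwise gives 135° — the wind blows toward the southeast.

135°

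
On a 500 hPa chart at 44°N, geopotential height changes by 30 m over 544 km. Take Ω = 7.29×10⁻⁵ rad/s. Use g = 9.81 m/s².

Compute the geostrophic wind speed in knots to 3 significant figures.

Coriolis parameter at 44°N:
f = 2Ω sin φ = 2 × 7.29×10⁻⁵ × sin 44° = 1.01×10⁻⁴ s⁻¹
Height gradient: |∂Z/∂n| = 30 m / 544000 m = 5.51×10⁻⁵
On a pressure surface, geostrophic balance gives V_g = (g/f)|∂Z/∂n|:
V_g = 9.81 × 5.51×10⁻⁵ / 1.01×10⁻⁴ = 5.34 m/s
Converting: 5.34 m/s × 1.944 = 10.4 knots

10.4 knots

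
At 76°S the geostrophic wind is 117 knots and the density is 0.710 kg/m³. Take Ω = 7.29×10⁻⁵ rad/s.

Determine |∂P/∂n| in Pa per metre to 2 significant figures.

Coriolis parameter at 76°S:
f = 2Ω sin φ = 2 × 7.29×10⁻⁵ × sin 76° = 1.41×10⁻⁴ s⁻¹
Wind speed in SI: 117 knots = 60.2 m/s
Geostrophic balance rearranged: |∂P/∂n| = f ρ V_g
|∂P/∂n| = 1.41×10⁻⁴ × 0.710 × 60.2 = 6.05×10⁻³ Pa/m

6.0×10⁻³ Pa/m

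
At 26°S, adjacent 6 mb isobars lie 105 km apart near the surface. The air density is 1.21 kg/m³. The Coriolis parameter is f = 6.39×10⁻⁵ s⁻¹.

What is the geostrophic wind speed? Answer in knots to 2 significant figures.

Pressure gradient: |∂P/∂n| = 600 Pa / 105000 m = 5.71×10⁻³ Pa/m
Geostrophic balance (pressure-gradient force = Coriolis force):
V_g = (1/(fρ)) |∂P/∂n| = 5.71×10⁻³ / (6.39×10⁻⁵ × 1.21) = 73.9 m/s
Converting: 73.9 m/s × 1.944 = 140 knots

140 knots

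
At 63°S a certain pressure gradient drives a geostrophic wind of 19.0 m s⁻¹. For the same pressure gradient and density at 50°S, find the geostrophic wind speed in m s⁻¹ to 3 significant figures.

22.1 m s⁻¹

With the same pressure gradient and density, V_g ∝ 1/f ∝ 1/sin φ.
V₂ = V₁ · sin φ₁ / sin φ₂ = 19.0 × sin 63° / sin 50°
V₂ = 19.0 × 0.8910/0.7660 = 22.1 m s⁻¹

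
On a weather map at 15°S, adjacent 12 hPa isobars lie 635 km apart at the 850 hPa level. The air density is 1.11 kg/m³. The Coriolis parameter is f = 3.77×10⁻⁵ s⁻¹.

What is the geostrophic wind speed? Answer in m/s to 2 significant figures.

Pressure gradient: |∂P/∂n| = 1200 Pa / 635000 m = 1.89×10⁻³ Pa/m
Geostrophic balance (pressure-gradient force = Coriolis force):
V_g = (1/(fρ)) |∂P/∂n| = 1.89×10⁻³ / (3.77×10⁻⁵ × 1.11) = 45.2 m/s

45 m/s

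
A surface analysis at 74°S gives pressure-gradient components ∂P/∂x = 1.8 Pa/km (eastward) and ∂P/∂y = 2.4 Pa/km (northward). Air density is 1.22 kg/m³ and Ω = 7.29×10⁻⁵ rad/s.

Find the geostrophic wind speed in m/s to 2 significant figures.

18 m/s

Coriolis parameter at 74°S:
f = 2Ω sin φ = 2 × 7.29×10⁻⁵ × sin 74° = 1.40×10⁻⁴ s⁻¹
In the Southern Hemisphere f is negative: f = −1.40×10⁻⁴ s⁻¹.
Component geostrophic relations (x east, y north):
u_g = −(1/(fρ)) ∂P/∂y,  v_g = (1/(fρ)) ∂P/∂x
u_g = −(2.4×10⁻³)/(−1.40×10⁻⁴ × 1.22) = 14.0 m/s;  v_g = (1.8×10⁻³)/(−1.40×10⁻⁴ × 1.22) = −10.5 m/s
|V_g| = √(u_g² + v_g²) = 17.5 m/s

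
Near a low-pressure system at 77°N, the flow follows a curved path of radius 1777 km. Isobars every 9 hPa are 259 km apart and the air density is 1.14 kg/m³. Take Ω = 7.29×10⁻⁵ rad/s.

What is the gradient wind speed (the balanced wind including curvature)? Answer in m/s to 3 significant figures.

19.9 m/s

Coriolis parameter at 77°N:
f = 2Ω sin φ = 2 × 7.29×10⁻⁵ × sin 77° = 1.42×10⁻⁴ s⁻¹
Pressure gradient: |∂P/∂n| = 900 Pa / 259000 m = 3.47×10⁻³ Pa/m
Geostrophic speed: V_g = |∂P/∂n|/(fρ) = 3.47×10⁻³/(1.42×10⁻⁴ × 1.14) = 21.5 m/s
Around a low, centrifugal force acts outward with Coriolis, so pressure-gradient force balances both:
(1/ρ)|∂P/∂n| = fV + V²/R  →  V² + fR·V − fR·V_g = 0
With fR = 1.42×10⁻⁴ × 1777×10³ m = 252 m/s:
V = [−fR + √((fR)² + 4 fR V_g)]/2 = [−252 + √(252² + 4×252×21.5)]/2 = 19.9 m/s
Subgeostrophic (V < V_g = 21.5 m/s), as expected around a low.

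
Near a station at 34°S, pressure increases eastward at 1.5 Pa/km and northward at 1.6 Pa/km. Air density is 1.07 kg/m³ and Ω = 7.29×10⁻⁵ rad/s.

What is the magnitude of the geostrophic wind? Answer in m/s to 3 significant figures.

25.1 m/s

Coriolis parameter at 34°S:
f = 2Ω sin φ = 2 × 7.29×10⁻⁵ × sin 34° = 8.15×10⁻⁵ s⁻¹
In the Southern Hemisphere f is negative: f = −8.15×10⁻⁵ s⁻¹.
Component geostrophic relations (x east, y north):
u_g = −(1/(fρ)) ∂P/∂y,  v_g = (1/(fρ)) ∂P/∂x
u_g = −(1.6×10⁻³)/(−8.15×10⁻⁵ × 1.07) = 18.3 m/s;  v_g = (1.5×10⁻³)/(−8.15×10⁻⁵ × 1.07) = −17.2 m/s
|V_g| = √(u_g² + v_g²) = 25.1 m/s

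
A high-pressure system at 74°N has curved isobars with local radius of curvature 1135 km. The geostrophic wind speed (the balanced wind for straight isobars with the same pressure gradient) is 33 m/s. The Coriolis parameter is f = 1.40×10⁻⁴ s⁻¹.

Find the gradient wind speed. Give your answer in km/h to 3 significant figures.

Around a high, pressure-gradient force acts outward with centrifugal, so Coriolis balances both:
fV = (1/ρ)|∂P/∂n| + V²/R  →  V² − fR·V + fR·V_g = 0
With fR = 1.40×10⁻⁴ × 1135×10³ m = 159 m/s:
V = [fR − √((fR)² − 4 fR V_g)]/2 = [159 − √(159² − 4×159×33)]/2 = 46.8 m/s
Supergeostrophic (V > V_g = 33 m/s), as expected around a high.
Converting: 46.8 m/s × 3.6 = 168 km/h

168 km/h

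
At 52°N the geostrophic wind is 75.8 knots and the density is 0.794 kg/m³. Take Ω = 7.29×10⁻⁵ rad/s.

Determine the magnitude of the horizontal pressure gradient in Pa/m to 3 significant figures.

3.56×10⁻³ Pa/m

Coriolis parameter at 52°N:
f = 2Ω sin φ = 2 × 7.29×10⁻⁵ × sin 52° = 1.15×10⁻⁴ s⁻¹
Wind speed in SI: 75.8 knots = 39.0 m/s
Geostrophic balance rearranged: |∂P/∂n| = f ρ V_g
|∂P/∂n| = 1.15×10⁻⁴ × 0.794 × 39.0 = 3.56×10⁻³ Pa/m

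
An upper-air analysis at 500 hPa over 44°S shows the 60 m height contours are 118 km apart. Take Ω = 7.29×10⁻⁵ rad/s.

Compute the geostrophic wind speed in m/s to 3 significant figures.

49.3 m/s

Coriolis parameter at 44°S:
f = 2Ω sin φ = 2 × 7.29×10⁻⁵ × sin 44° = 1.01×10⁻⁴ s⁻¹
Height gradient: |∂Z/∂n| = 60 m / 118000 m = 5.08×10⁻⁴
On a pressure surface, geostrophic balance gives V_g = (g/f)|∂Z/∂n|:
V_g = 9.81 × 5.08×10⁻⁴ / 1.01×10⁻⁴ = 49.3 m/s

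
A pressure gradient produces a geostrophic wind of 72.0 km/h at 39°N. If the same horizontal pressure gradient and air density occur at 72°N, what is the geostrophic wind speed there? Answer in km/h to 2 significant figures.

48 km/h

With the same pressure gradient and density, V_g ∝ 1/f ∝ 1/sin φ.
V₂ = V₁ · sin φ₁ / sin φ₂ = 72.0 × sin 39° / sin 72°
V₂ = 72.0 × 0.6293/0.9511 = 48 km/h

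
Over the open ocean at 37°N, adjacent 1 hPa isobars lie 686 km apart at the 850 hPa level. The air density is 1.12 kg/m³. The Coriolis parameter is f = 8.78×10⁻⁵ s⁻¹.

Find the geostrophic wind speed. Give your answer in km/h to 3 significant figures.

Pressure gradient: |∂P/∂n| = 100 Pa / 686000 m = 1.46×10⁻⁴ Pa/m
Geostrophic balance (pressure-gradient force = Coriolis force):
V_g = (1/(fρ)) |∂P/∂n| = 1.46×10⁻⁴ / (8.78×10⁻⁵ × 1.12) = 1.48 m/s
Converting: 1.48 m/s × 3.6 = 5.34 km/h

5.34 km/h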